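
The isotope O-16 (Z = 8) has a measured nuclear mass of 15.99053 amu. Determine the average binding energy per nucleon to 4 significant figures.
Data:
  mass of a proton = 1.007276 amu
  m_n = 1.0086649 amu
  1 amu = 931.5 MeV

7.976 MeV/nucleon

With 8 protons and 8 neutrons (A = 16):
Mass of separated nucleons = 8(1.007276) + 8(1.0086649) = 8.058208 + 8.0693192 = 16.1275272 amu
The mass defect is 16.1275272 − 15.99053 = 0.1369972 amu.
Converting to energy: 0.1369972 amu × 931.5 MeV/amu = 127.613 MeV
Per nucleon: 127.613 / 16 = 7.976 MeV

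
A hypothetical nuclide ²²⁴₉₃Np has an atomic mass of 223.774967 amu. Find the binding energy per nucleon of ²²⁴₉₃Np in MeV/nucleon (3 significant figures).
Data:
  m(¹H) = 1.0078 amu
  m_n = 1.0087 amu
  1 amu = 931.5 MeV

Total constituent mass: 93 × 1.0078 + 131 × 1.0087 = 225.8651 amu
Mass defect Δm = 225.8651 − 223.774967 = 2.090133 amu
Binding energy = Δm·c² = 2.090133 × 931.5 MeV/amu = 1946.96 MeV
Dividing by A = 224 gives 8.692 MeV per nucleon.

8.69 MeV/nucleon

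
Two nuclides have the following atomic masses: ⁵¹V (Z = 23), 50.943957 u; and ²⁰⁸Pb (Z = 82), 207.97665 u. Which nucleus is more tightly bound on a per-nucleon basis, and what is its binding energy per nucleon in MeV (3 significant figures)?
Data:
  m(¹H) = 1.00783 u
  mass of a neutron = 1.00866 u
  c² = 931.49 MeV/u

⁵¹V; 8.74 MeV/nucleon

⁵¹V: Σm = 23(1.00783) + 28(1.00866) = 51.42257 u; Δm = 0.478613 u; E_B = 445.82 MeV; E_B/A = 8.742 MeV
²⁰⁸Pb: Σm = 82(1.00783) + 126(1.00866) = 209.73322 u; Δm = 1.75657 u; E_B = 1636.2 MeV; E_B/A = 7.866 MeV
⁵¹V has the higher binding energy per nucleon, so it is the more tightly bound nucleus.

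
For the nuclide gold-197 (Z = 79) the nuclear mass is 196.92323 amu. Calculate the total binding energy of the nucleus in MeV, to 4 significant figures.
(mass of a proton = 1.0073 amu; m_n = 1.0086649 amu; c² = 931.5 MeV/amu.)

Z = 79, so N = A − Z = 197 − 79 = 118.
Total constituent mass: 79 × 1.0073 + 118 × 1.0086649 = 198.5991582 amu
Mass defect Δm = 198.5991582 − 196.92323 = 1.6759282 amu
E_B = 1.6759282 × 931.5 = 1561.13 MeV

1561 MeV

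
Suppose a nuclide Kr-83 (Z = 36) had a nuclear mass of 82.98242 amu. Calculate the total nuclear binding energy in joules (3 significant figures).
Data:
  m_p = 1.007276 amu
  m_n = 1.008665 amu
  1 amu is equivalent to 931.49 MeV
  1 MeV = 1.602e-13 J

With 36 protons and 47 neutrons (A = 83):
Mass of separated nucleons = 36(1.007276) + 47(1.008665) = 36.261936 + 47.407255 = 83.669191 amu
Δm = 83.669191 − 82.98242 = 0.686771 amu
Converting to energy: 0.686771 amu × 931.49 MeV/amu = 639.720 MeV
In joules: 639.720 MeV × 1.602e-13 J/MeV = 1.0248e-10 J

1.02e-10 J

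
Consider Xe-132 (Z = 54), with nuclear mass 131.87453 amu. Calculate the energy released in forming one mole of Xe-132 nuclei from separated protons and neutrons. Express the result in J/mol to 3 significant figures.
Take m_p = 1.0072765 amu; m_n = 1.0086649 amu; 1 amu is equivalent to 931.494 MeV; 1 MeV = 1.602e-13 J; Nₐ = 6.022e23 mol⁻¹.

Mass of separated nucleons = 54(1.0072765) + 78(1.0086649) = 54.3929310 + 78.6758622 = 133.0687932 amu
Δm = 133.0687932 − 131.87453 = 1.1942632 amu
E_B = 1.1942632 × 931.494 = 1112.45 MeV
Per nucleus in joules: 1112.45 MeV × 1.602e-13 J/MeV = 1.7821e-10 J
Per mole: 1.7821e-10 J × 6.022e23 mol⁻¹ = 1.0732e+14 J/mol

1.07e+14 J/mol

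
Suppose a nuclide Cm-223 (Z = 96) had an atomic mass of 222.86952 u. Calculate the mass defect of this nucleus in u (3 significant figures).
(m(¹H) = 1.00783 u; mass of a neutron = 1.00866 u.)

Mass of separated nucleons = 96(1.00783) + 127(1.00866) = 96.75168 + 128.09982 = 224.85150 u
Mass defect Δm = 224.85150 − 222.86952 = 1.98198 u

1.98 u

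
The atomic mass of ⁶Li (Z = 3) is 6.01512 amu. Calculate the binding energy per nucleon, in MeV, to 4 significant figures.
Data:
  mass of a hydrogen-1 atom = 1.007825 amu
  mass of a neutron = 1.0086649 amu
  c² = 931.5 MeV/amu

Total constituent mass: 3 × 1.007825 + 3 × 1.0086649 = 6.0494697 amu
Δm = 6.0494697 − 6.01512 = 0.0343497 amu
Converting to energy: 0.0343497 amu × 931.5 MeV/amu = 31.9967 MeV
BE/A = 31.9967 MeV / 6 = 5.333 MeV/nucleon

5.333 MeV/nucleon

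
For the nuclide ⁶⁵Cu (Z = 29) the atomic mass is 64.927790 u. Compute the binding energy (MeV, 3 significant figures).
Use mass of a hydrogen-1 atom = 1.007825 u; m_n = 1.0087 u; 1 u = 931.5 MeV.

570 MeV

Mass of separated nucleons = 29(1.007825) + 36(1.0087) = 29.226925 + 36.3132 = 65.540125 u
Mass defect Δm = 65.540125 − 64.927790 = 0.612335 u
E_B = 0.612335 × 931.5 = 570.390 MeV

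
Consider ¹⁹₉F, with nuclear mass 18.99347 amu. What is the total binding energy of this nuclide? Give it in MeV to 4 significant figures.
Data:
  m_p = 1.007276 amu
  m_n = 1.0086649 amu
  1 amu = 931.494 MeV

147.8 MeV

Total constituent mass: 9 × 1.007276 + 10 × 1.0086649 = 19.1521330 amu
The mass defect is 19.1521330 − 18.99347 = 0.1586630 amu.
E_B = 0.1586630 × 931.494 = 147.794 MeV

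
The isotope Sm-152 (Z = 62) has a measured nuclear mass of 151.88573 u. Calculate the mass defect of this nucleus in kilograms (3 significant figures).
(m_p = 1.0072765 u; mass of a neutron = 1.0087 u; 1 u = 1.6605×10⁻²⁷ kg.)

2.24e-27 kg

With 62 protons and 90 neutrons (A = 152):
Σm = 62·m_p + 90·m_n = 62.4511430 + 90.7830 = 153.2341430 u
The mass defect is 153.2341430 − 151.88573 = 1.3484130 u.
In SI units: 1.3484130 u × 1.6605×10⁻²⁷ kg/u = 2.2390e-27 kg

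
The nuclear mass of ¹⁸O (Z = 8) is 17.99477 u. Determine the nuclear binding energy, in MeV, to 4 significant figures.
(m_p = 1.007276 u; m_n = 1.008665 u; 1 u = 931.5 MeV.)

139.8 MeV

Z = 8, so N = A − Z = 18 − 8 = 10.
Total constituent mass: 8 × 1.007276 + 10 × 1.008665 = 18.144858 u
The mass defect is 18.144858 − 17.99477 = 0.150088 u.
Binding energy = Δm·c² = 0.150088 × 931.5 MeV/u = 139.807 MeV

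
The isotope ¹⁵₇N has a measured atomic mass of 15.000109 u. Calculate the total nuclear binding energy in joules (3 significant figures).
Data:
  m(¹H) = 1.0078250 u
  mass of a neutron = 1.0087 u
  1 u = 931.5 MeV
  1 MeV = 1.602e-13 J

1.85e-11 J

The nucleus contains 7 protons and 15 − 7 = 8 neutrons.
Mass of separated nucleons = 7(1.0078250) + 8(1.0087) = 7.0547750 + 8.0696 = 15.1243750 u
The mass defect is 15.1243750 − 15.000109 = 0.1242660 u.
Converting to energy: 0.1242660 u × 931.5 MeV/u = 115.754 MeV
In joules: 115.754 MeV × 1.602e-13 J/MeV = 1.8544e-11 J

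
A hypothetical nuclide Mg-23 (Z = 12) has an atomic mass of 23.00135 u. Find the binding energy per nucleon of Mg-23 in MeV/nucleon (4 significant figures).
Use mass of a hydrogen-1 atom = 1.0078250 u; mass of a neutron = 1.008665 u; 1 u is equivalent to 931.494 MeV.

The nucleus contains 12 protons and 23 − 12 = 11 neutrons.
Mass of separated nucleons = 12(1.0078250) + 11(1.008665) = 12.0939000 + 11.095315 = 23.1892150 u
Δm = 23.1892150 − 23.00135 = 0.1878650 u
Converting to energy: 0.1878650 u × 931.494 MeV/u = 174.995 MeV
Dividing by A = 23 gives 7.608 MeV per nucleon.

7.608 MeV/nucleon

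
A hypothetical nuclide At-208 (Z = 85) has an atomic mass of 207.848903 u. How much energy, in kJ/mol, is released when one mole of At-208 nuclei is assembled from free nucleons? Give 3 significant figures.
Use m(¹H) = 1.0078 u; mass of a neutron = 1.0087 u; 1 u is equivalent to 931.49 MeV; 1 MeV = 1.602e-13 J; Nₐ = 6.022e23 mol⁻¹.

Total constituent mass: 85 × 1.0078 + 123 × 1.0087 = 209.7331 u
Mass defect Δm = 209.7331 − 207.848903 = 1.884197 u
E_B = 1.884197 × 931.49 = 1755.11 MeV
Per nucleus in joules: 1755.11 MeV × 1.602e-13 J/MeV = 2.8117e-10 J
Per mole: 2.8117e-10 J × 6.022e23 mol⁻¹ = 1.6932e+14 J/mol

1.69e+11 kJ/mol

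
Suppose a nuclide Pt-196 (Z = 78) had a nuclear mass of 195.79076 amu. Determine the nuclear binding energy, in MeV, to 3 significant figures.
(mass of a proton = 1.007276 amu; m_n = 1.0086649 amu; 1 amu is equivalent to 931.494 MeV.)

1680 MeV

The nucleus contains 78 protons and 196 − 78 = 118 neutrons.
Total constituent mass: 78 × 1.007276 + 118 × 1.0086649 = 197.5899862 amu
Δm = 197.5899862 − 195.79076 = 1.7992262 amu
E_B = 1.7992262 × 931.494 = 1675.97 MeV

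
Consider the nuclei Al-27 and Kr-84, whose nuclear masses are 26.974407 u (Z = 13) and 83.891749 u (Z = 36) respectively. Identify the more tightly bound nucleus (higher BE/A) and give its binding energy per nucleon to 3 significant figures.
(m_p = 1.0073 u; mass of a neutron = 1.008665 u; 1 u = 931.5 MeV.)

Al-27: Σm = 13(1.0073) + 14(1.008665) = 27.216210 u; Δm = 0.241803 u; E_B = 225.24 MeV; E_B/A = 8.342 MeV
Kr-84: Σm = 36(1.0073) + 48(1.008665) = 84.678720 u; Δm = 0.786971 u; E_B = 733.06 MeV; E_B/A = 8.727 MeV
Kr-84 has the higher binding energy per nucleon, so it is the more tightly bound nucleus.

Kr-84; 8.73 MeV/nucleon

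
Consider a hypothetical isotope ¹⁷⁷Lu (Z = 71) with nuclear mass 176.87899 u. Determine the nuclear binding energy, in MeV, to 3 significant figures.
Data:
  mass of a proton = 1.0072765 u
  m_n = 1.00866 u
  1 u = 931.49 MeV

1450 MeV

Σm = 71·m_p + 106·m_n = 71.5166315 + 106.91796 = 178.4345915 u
Mass defect Δm = 178.4345915 − 176.87899 = 1.5556015 u
Binding energy = Δm·c² = 1.5556015 × 931.49 MeV/u = 1449.03 MeV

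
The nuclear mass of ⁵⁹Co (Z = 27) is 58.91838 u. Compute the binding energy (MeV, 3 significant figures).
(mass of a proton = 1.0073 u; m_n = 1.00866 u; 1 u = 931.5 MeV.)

Z = 27, so N = A − Z = 59 − 27 = 32.
Σm = 27·m_p + 32·m_n = 27.1971 + 32.27712 = 59.47422 u
Mass defect Δm = 59.47422 − 58.91838 = 0.55584 u
Binding energy = Δm·c² = 0.55584 × 931.5 MeV/u = 517.765 MeV

518 MeV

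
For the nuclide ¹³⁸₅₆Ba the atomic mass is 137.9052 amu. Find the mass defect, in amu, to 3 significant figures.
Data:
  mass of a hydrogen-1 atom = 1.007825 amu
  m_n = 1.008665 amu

1.24 amu

Mass of separated nucleons = 56(1.007825) + 82(1.008665) = 56.438200 + 82.710530 = 139.148730 amu
Δm = 139.148730 − 137.9052 = 1.243530 amu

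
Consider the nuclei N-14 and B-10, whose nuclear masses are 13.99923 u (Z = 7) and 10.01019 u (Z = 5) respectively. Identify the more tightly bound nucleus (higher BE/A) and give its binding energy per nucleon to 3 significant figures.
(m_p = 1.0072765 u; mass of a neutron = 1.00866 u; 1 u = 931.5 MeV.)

N-14; 7.47 MeV/nucleon

N-14: Σm = 7(1.0072765) + 7(1.00866) = 14.1115555 u; Δm = 0.1123255 u; E_B = 104.63 MeV; E_B/A = 7.474 MeV
B-10: Σm = 5(1.0072765) + 5(1.00866) = 10.0796825 u; Δm = 0.0694925 u; E_B = 64.732 MeV; E_B/A = 6.473 MeV
N-14 has the higher binding energy per nucleon, so it is the more tightly bound nucleus.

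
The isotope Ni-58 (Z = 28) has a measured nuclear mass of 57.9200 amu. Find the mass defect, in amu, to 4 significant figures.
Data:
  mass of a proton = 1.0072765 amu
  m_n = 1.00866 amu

0.5435 amu

With 28 protons and 30 neutrons (A = 58):
Total constituent mass: 28 × 1.0072765 + 30 × 1.00866 = 58.4635420 amu
Δm = 58.4635420 − 57.9200 = 0.5435420 amu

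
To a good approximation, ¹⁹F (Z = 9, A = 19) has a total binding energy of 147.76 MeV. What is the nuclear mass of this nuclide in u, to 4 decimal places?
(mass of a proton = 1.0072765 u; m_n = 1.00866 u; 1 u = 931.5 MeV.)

Mass defect = 147.76 MeV / (931.5 MeV/u) = 0.158626 u
Constituent mass = 9(1.0072765) + 10(1.00866) = 19.1520885 u
Nuclear mass = 19.1520885 − 0.158626 = 18.9934625 u ≈ 18.9935 u (to 4 decimal places)

18.9935 u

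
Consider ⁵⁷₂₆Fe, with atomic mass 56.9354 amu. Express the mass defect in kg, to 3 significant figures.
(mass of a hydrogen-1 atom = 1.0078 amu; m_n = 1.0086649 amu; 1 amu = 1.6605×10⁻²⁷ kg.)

8.90e-28 kg

With 26 protons and 31 neutrons (A = 57):
Mass of separated nucleons = 26(1.0078) + 31(1.0086649) = 26.2028 + 31.2686119 = 57.4714119 amu
Δm = 57.4714119 − 56.9354 = 0.5360119 amu
In SI units: 0.5360119 amu × 1.6605×10⁻²⁷ kg/amu = 8.9005e-28 kg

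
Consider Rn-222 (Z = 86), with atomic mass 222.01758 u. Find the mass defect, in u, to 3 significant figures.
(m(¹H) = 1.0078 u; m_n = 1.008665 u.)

With 86 protons and 136 neutrons (A = 222):
Mass of separated nucleons = 86(1.0078) + 136(1.008665) = 86.6708 + 137.178440 = 223.849240 u
The mass defect is 223.849240 − 222.01758 = 1.831660 u.

1.83 u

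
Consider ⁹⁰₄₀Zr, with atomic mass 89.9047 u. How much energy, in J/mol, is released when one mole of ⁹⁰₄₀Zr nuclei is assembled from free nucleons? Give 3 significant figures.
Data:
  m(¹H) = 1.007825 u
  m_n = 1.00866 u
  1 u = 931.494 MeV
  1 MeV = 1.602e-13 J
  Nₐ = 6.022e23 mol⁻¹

With 40 protons and 50 neutrons (A = 90):
Total constituent mass: 40 × 1.007825 + 50 × 1.00866 = 90.746000 u
Mass defect Δm = 90.746000 − 89.9047 = 0.841300 u
Converting to energy: 0.841300 u × 931.494 MeV/u = 783.666 MeV
Per nucleus in joules: 783.666 MeV × 1.602e-13 J/MeV = 1.2554e-10 J
Per mole: 1.2554e-10 J × 6.022e23 mol⁻¹ = 7.5600e+13 J/mol

7.56e+13 J/mol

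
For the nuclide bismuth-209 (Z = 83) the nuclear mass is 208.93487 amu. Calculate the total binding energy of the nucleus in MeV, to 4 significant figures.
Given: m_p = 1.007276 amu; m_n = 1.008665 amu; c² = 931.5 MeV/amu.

Mass of separated nucleons = 83(1.007276) + 126(1.008665) = 83.603908 + 127.091790 = 210.695698 amu
Δm = 210.695698 − 208.93487 = 1.760828 amu
E_B = 1.760828 × 931.5 = 1640.21 MeV

1640 MeV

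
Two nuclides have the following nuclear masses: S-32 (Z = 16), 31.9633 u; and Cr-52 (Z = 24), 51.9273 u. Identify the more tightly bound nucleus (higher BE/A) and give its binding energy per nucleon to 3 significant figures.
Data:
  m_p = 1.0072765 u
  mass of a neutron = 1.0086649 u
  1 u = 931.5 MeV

Cr-52; 8.78 MeV/nucleon

S-32: Σm = 16(1.0072765) + 16(1.0086649) = 32.2550624 u; Δm = 0.2917624 u; E_B = 271.78 MeV; E_B/A = 8.493 MeV
Cr-52: Σm = 24(1.0072765) + 28(1.0086649) = 52.4172532 u; Δm = 0.4899532 u; E_B = 456.39 MeV; E_B/A = 8.777 MeV
Cr-52 has the higher binding energy per nucleon, so it is the more tightly bound nucleus.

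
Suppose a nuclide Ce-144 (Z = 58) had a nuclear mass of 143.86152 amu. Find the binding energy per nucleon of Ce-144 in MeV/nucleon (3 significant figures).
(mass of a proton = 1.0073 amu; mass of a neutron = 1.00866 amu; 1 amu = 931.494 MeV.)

Z = 58, so N = A − Z = 144 − 58 = 86.
Total constituent mass: 58 × 1.0073 + 86 × 1.00866 = 145.16816 amu
Δm = 145.16816 − 143.86152 = 1.30664 amu
Converting to energy: 1.30664 amu × 931.494 MeV/amu = 1217.13 MeV
BE/A = 1217.13 MeV / 144 = 8.452 MeV/nucleon

8.45 MeV/nucleon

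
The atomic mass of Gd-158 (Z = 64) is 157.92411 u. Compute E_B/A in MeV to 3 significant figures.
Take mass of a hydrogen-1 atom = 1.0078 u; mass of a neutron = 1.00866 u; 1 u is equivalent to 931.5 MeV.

Total constituent mass: 64 × 1.0078 + 94 × 1.00866 = 159.31324 u
The mass defect is 159.31324 − 157.92411 = 1.38913 u.
Binding energy = Δm·c² = 1.38913 × 931.5 MeV/u = 1293.97 MeV
Per nucleon: 1293.97 / 158 = 8.190 MeV

8.19 MeV/nucleon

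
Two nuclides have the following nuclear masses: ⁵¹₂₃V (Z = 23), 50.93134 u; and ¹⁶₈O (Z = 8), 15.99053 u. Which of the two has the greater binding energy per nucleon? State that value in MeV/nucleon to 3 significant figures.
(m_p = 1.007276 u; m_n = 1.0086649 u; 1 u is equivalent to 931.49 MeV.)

⁵¹₂₃V; 8.74 MeV/nucleon

⁵¹₂₃V: Σm = 23(1.007276) + 28(1.0086649) = 51.4099652 u; Δm = 0.4786252 u; E_B = 445.83 MeV; E_B/A = 8.742 MeV
¹⁶₈O: Σm = 8(1.007276) + 8(1.0086649) = 16.1275272 u; Δm = 0.1369972 u; E_B = 127.61 MeV; E_B/A = 7.976 MeV
⁵¹₂₃V has the higher binding energy per nucleon, so it is the more tightly bound nucleus.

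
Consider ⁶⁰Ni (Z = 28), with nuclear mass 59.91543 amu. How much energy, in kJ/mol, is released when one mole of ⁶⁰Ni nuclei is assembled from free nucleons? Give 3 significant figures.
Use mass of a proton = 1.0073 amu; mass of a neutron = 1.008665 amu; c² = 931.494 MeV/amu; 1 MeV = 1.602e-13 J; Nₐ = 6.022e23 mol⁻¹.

5.09e+10 kJ/mol

Total constituent mass: 28 × 1.0073 + 32 × 1.008665 = 60.481680 amu
The mass defect is 60.481680 − 59.91543 = 0.566250 amu.
E_B = 0.566250 × 931.494 = 527.458 MeV
Per nucleus in joules: 527.458 MeV × 1.602e-13 J/MeV = 8.4499e-11 J
Per mole: 8.4499e-11 J × 6.022e23 mol⁻¹ = 5.0885e+13 J/mol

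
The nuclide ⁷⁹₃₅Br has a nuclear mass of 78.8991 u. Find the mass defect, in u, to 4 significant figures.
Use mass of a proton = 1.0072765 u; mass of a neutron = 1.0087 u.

0.7384 u

Mass of separated nucleons = 35(1.0072765) + 44(1.0087) = 35.2546775 + 44.3828 = 79.6374775 u
The mass defect is 79.6374775 − 78.8991 = 0.7383775 u.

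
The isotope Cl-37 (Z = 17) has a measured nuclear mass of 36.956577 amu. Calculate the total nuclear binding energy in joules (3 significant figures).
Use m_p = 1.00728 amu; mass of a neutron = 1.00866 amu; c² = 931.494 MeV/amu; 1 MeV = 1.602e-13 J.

5.08e-11 J

With 17 protons and 20 neutrons (A = 37):
Total constituent mass: 17 × 1.00728 + 20 × 1.00866 = 37.29696 amu
The mass defect is 37.29696 − 36.956577 = 0.340383 amu.
E_B = 0.340383 × 931.494 = 317.065 MeV
In joules: 317.065 MeV × 1.602e-13 J/MeV = 5.0794e-11 J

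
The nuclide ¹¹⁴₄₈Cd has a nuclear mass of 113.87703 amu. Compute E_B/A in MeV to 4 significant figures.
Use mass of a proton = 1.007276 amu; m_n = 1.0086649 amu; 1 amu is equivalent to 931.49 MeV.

8.531 MeV/nucleon

With 48 protons and 66 neutrons (A = 114):
Total constituent mass: 48 × 1.007276 + 66 × 1.0086649 = 114.9211314 amu
Mass defect Δm = 114.9211314 − 113.87703 = 1.0441014 amu
Converting to energy: 1.0441014 amu × 931.49 MeV/amu = 972.570 MeV
Dividing by A = 114 gives 8.531 MeV per nucleon.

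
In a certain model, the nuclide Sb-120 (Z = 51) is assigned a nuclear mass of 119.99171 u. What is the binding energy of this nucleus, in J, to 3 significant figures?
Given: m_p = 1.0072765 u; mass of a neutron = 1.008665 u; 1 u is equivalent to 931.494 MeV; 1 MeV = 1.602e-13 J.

The nucleus contains 51 protons and 120 − 51 = 69 neutrons.
Mass of separated nucleons = 51(1.0072765) + 69(1.008665) = 51.3711015 + 69.597885 = 120.9689865 u
Mass defect Δm = 120.9689865 − 119.99171 = 0.9772765 u
Binding energy = Δm·c² = 0.9772765 × 931.494 MeV/u = 910.327 MeV
In joules: 910.327 MeV × 1.602e-13 J/MeV = 1.4583e-10 J

1.46e-10 J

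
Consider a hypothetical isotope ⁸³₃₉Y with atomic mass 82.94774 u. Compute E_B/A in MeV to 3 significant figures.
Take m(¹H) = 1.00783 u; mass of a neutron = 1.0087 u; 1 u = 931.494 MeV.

8.31 MeV/nucleon

The nucleus contains 39 protons and 83 − 39 = 44 neutrons.
Σm = 39·m(¹H) + 44·m_n = 39.30537 + 44.3828 = 83.68817 u
Mass defect Δm = 83.68817 − 82.94774 = 0.74043 u
Binding energy = Δm·c² = 0.74043 × 931.494 MeV/u = 689.706 MeV
BE/A = 689.706 MeV / 83 = 8.310 MeV/nucleon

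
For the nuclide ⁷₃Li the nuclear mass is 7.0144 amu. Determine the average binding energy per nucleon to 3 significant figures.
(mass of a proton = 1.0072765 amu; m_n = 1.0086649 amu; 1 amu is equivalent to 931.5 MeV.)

Z = 3, so N = A − Z = 7 − 3 = 4.
Total constituent mass: 3 × 1.0072765 + 4 × 1.0086649 = 7.0564891 amu
Δm = 7.0564891 − 7.0144 = 0.0420891 amu
Converting to energy: 0.0420891 amu × 931.5 MeV/amu = 39.2060 MeV
Dividing by A = 7 gives 5.601 MeV per nucleon.

5.60 MeV/nucleon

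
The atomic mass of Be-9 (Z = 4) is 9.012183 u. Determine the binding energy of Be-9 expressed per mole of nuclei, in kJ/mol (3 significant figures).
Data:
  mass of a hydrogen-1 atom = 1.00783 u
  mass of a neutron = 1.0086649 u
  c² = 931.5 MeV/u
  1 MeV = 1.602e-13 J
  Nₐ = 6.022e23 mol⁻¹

5.61e+09 kJ/mol

Z = 4, so N = A − Z = 9 − 4 = 5.
Σm = 4·m(¹H) + 5·m_n = 4.03132 + 5.0433245 = 9.0746445 u
Δm = 9.0746445 − 9.012183 = 0.0624615 u
Converting to energy: 0.0624615 u × 931.5 MeV/u = 58.1829 MeV
Per nucleus in joules: 58.1829 MeV × 1.602e-13 J/MeV = 9.3209e-12 J
Per mole: 9.3209e-12 J × 6.022e23 mol⁻¹ = 5.6130e+12 J/mol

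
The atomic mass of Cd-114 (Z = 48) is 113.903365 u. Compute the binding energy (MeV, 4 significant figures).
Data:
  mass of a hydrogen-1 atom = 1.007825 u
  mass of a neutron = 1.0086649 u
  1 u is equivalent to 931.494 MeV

972.6 MeV

Σm = 48·m(¹H) + 66·m_n = 48.375600 + 66.5718834 = 114.9474834 u
Δm = 114.9474834 − 113.903365 = 1.0441184 u
Binding energy = Δm·c² = 1.0441184 × 931.494 MeV/u = 972.590 MeV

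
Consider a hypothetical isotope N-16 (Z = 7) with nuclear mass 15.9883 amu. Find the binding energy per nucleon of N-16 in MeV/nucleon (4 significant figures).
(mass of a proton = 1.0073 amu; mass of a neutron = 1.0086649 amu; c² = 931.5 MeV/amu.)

8.196 MeV/nucleon

Z = 7, so N = A − Z = 16 − 7 = 9.
Σm = 7·m_p + 9·m_n = 7.0511 + 9.0779841 = 16.1290841 amu
The mass defect is 16.1290841 − 15.9883 = 0.1407841 amu.
Binding energy = Δm·c² = 0.1407841 × 931.5 MeV/amu = 131.140 MeV
Per nucleon: 131.140 / 16 = 8.196 MeV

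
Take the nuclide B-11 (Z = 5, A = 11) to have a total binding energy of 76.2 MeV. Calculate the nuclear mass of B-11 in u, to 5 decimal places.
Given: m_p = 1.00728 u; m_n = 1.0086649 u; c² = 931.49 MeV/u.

Mass defect = 76.2 MeV / (931.49 MeV/u) = 0.08180442 u
Constituent mass = 5(1.00728) + 6(1.0086649) = 11.0883894 u
Nuclear mass = 11.0883894 − 0.08180442 = 11.00658498 u ≈ 11.00658 u (to 5 decimal places)

11.00658 u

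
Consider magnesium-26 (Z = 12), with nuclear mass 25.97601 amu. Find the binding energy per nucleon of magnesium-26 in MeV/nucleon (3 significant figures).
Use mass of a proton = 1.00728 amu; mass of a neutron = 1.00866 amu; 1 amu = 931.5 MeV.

8.33 MeV/nucleon

Mass of separated nucleons = 12(1.00728) + 14(1.00866) = 12.08736 + 14.12124 = 26.20860 amu
Δm = 26.20860 − 25.97601 = 0.23259 amu
E_B = 0.23259 × 931.5 = 216.658 MeV
Dividing by A = 26 gives 8.333 MeV per nucleon.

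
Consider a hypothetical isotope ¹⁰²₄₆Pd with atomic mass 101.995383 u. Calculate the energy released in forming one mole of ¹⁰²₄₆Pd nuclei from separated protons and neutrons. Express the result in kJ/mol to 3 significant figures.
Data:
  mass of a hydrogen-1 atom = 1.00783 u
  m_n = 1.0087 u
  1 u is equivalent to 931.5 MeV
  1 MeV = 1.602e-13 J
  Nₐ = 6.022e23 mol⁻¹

Σm = 46·m(¹H) + 56·m_n = 46.36018 + 56.4872 = 102.84738 u
The mass defect is 102.84738 − 101.995383 = 0.851997 u.
Binding energy = Δm·c² = 0.851997 × 931.5 MeV/u = 793.635 MeV
Per nucleus in joules: 793.635 MeV × 1.602e-13 J/MeV = 1.2714e-10 J
Per mole: 1.2714e-10 J × 6.022e23 mol⁻¹ = 7.6564e+13 J/mol

7.66e+10 kJ/mol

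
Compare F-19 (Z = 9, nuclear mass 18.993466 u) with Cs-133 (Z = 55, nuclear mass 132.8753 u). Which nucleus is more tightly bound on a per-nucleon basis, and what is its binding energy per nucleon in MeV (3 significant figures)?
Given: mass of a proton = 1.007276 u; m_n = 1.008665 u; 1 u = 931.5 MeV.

F-19: Σm = 9(1.007276) + 10(1.008665) = 19.152134 u; Δm = 0.158668 u; E_B = 147.80 MeV; E_B/A = 7.779 MeV
Cs-133: Σm = 55(1.007276) + 78(1.008665) = 134.076050 u; Δm = 1.200750 u; E_B = 1118.5 MeV; E_B/A = 8.410 MeV
Cs-133 has the higher binding energy per nucleon, so it is the more tightly bound nucleus.

Cs-133; 8.41 MeV/nucleon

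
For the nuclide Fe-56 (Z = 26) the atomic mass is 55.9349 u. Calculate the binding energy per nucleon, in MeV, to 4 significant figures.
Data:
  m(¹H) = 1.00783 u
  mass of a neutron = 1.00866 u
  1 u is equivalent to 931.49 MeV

8.791 MeV/nucleon

With 26 protons and 30 neutrons (A = 56):
Mass of separated nucleons = 26(1.00783) + 30(1.00866) = 26.20358 + 30.25980 = 56.46338 u
Δm = 56.46338 − 55.9349 = 0.52848 u
Binding energy = Δm·c² = 0.52848 × 931.49 MeV/u = 492.274 MeV
Per nucleon: 492.274 / 56 = 8.791 MeV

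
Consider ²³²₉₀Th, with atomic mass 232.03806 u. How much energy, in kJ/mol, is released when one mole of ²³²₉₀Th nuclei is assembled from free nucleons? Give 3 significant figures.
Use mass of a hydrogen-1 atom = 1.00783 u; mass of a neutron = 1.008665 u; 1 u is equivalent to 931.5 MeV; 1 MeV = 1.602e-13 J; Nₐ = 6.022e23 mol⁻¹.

1.70e+11 kJ/mol

Σm = 90·m(¹H) + 142·m_n = 90.70470 + 143.230430 = 233.935130 u
The mass defect is 233.935130 − 232.03806 = 1.897070 u.
E_B = 1.897070 × 931.5 = 1767.12 MeV
Per nucleus in joules: 1767.12 MeV × 1.602e-13 J/MeV = 2.8309e-10 J
Per mole: 2.8309e-10 J × 6.022e23 mol⁻¹ = 1.7048e+14 J/mol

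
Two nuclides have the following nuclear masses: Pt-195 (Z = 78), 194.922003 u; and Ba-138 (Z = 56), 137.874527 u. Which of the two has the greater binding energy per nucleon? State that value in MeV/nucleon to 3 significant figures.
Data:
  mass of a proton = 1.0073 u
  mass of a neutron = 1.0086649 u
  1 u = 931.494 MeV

Pt-195: Σm = 78(1.0073) + 117(1.0086649) = 196.5831933 u; Δm = 1.6611903 u; E_B = 1547.4 MeV; E_B/A = 7.935 MeV
Ba-138: Σm = 56(1.0073) + 82(1.0086649) = 139.1193218 u; Δm = 1.2447948 u; E_B = 1159.5 MeV; E_B/A = 8.402 MeV
Ba-138 has the higher binding energy per nucleon, so it is the more tightly bound nucleus.

Ba-138; 8.40 MeV/nucleon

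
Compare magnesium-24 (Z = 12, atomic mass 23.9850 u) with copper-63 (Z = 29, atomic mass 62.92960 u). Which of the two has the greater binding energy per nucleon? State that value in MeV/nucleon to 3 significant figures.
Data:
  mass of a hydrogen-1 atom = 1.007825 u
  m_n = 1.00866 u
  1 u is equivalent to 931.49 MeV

copper-63; 8.75 MeV/nucleon

magnesium-24: Σm = 12(1.007825) + 12(1.00866) = 24.197820 u; Δm = 0.212820 u; E_B = 198.24 MeV; E_B/A = 8.260 MeV
copper-63: Σm = 29(1.007825) + 34(1.00866) = 63.521365 u; Δm = 0.591765 u; E_B = 551.22 MeV; E_B/A = 8.750 MeV
copper-63 has the higher binding energy per nucleon, so it is the more tightly bound nucleus.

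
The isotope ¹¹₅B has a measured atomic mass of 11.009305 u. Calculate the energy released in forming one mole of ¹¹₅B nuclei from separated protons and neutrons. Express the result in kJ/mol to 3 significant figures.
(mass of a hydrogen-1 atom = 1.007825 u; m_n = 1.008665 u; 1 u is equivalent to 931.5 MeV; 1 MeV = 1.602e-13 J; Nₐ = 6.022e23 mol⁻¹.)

7.35e+09 kJ/mol

Σm = 5·m(¹H) + 6·m_n = 5.039125 + 6.051990 = 11.091115 u
Mass defect Δm = 11.091115 − 11.009305 = 0.081810 u
E_B = 0.081810 × 931.5 = 76.2060 MeV
Per nucleus in joules: 76.2060 MeV × 1.602e-13 J/MeV = 1.2208e-11 J
Per mole: 1.2208e-11 J × 6.022e23 mol⁻¹ = 7.3517e+12 J/mol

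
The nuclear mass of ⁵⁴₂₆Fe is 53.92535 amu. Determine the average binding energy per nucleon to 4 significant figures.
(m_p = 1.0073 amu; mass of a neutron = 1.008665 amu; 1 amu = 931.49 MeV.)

Σm = 26·m_p + 28·m_n = 26.1898 + 28.242620 = 54.432420 amu
Mass defect Δm = 54.432420 − 53.92535 = 0.507070 amu
E_B = 0.507070 × 931.49 = 472.331 MeV
Dividing by A = 54 gives 8.747 MeV per nucleon.

8.747 MeV/nucleon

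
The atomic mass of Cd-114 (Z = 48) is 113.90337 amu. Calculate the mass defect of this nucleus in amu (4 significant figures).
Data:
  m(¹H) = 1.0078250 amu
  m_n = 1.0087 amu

Z = 48, so N = A − Z = 114 − 48 = 66.
Mass of separated nucleons = 48(1.0078250) + 66(1.0087) = 48.3756000 + 66.5742 = 114.9498000 amu
Δm = 114.9498000 − 113.90337 = 1.0464300 amu

1.046 amu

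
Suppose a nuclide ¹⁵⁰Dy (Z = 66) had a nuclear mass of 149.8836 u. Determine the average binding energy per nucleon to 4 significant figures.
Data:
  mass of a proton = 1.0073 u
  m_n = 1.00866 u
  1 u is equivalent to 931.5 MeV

8.232 MeV/nucleon

Z = 66, so N = A − Z = 150 − 66 = 84.
Σm = 66·m_p + 84·m_n = 66.4818 + 84.72744 = 151.20924 u
The mass defect is 151.20924 − 149.8836 = 1.32564 u.
E_B = 1.32564 × 931.5 = 1234.83 MeV
Dividing by A = 150 gives 8.232 MeV per nucleon.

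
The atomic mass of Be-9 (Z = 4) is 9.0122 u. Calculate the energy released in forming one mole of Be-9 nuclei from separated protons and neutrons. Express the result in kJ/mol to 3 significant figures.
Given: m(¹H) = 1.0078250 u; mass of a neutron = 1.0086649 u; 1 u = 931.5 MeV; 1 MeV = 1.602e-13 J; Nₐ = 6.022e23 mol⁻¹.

Total constituent mass: 4 × 1.0078250 + 5 × 1.0086649 = 9.0746245 u
The mass defect is 9.0746245 − 9.0122 = 0.0624245 u.
Converting to energy: 0.0624245 u × 931.5 MeV/u = 58.1484 MeV
Per nucleus in joules: 58.1484 MeV × 1.602e-13 J/MeV = 9.3154e-12 J
Per mole: 9.3154e-12 J × 6.022e23 mol⁻¹ = 5.6097e+12 J/mol

5.61e+09 kJ/mol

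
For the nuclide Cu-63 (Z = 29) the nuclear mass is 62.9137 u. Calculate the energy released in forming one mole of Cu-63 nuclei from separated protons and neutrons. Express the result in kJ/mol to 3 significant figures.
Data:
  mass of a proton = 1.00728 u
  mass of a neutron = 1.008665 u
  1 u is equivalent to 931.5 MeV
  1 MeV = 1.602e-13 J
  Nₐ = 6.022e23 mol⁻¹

The nucleus contains 29 protons and 63 − 29 = 34 neutrons.
Σm = 29·m_p + 34·m_n = 29.21112 + 34.294610 = 63.505730 u
Δm = 63.505730 − 62.9137 = 0.592030 u
E_B = 0.592030 × 931.5 = 551.476 MeV
Per nucleus in joules: 551.476 MeV × 1.602e-13 J/MeV = 8.8346e-11 J
Per mole: 8.8346e-11 J × 6.022e23 mol⁻¹ = 5.3202e+13 J/mol

5.32e+10 kJ/mol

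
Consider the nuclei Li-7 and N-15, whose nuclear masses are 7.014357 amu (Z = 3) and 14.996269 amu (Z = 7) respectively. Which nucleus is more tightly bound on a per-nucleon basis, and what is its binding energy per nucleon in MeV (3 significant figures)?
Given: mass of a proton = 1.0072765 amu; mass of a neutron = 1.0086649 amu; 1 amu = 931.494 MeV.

N-15; 7.70 MeV/nucleon

Li-7: Σm = 3(1.0072765) + 4(1.0086649) = 7.0564891 amu; Δm = 0.0421321 amu; E_B = 39.246 MeV; E_B/A = 5.607 MeV
N-15: Σm = 7(1.0072765) + 8(1.0086649) = 15.1202547 amu; Δm = 0.1239857 amu; E_B = 115.49 MeV; E_B/A = 7.699 MeV
N-15 has the higher binding energy per nucleon, so it is the more tightly bound nucleus.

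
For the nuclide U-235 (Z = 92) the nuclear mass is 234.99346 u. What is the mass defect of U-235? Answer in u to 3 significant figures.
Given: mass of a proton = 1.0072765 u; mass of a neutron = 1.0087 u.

1.92 u

The nucleus contains 92 protons and 235 − 92 = 143 neutrons.
Σm = 92·m_p + 143·m_n = 92.6694380 + 144.2441 = 236.9135380 u
Mass defect Δm = 236.9135380 − 234.99346 = 1.9200780 u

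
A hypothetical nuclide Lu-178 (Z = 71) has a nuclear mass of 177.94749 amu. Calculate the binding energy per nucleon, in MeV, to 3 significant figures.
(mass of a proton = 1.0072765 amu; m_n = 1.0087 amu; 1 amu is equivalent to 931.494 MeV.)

Z = 71, so N = A − Z = 178 − 71 = 107.
Total constituent mass: 71 × 1.0072765 + 107 × 1.0087 = 179.4475315 amu
Δm = 179.4475315 − 177.94749 = 1.5000415 amu
Binding energy = Δm·c² = 1.5000415 × 931.494 MeV/amu = 1397.28 MeV
Per nucleon: 1397.28 / 178 = 7.850 MeV

7.85 MeV/nucleon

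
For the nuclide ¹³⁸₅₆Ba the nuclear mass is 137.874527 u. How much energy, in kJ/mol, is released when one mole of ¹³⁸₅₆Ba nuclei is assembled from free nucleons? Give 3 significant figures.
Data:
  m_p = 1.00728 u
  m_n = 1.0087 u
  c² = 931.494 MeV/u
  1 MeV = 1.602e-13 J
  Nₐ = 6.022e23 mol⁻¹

1.12e+11 kJ/mol

Σm = 56·m_p + 82·m_n = 56.40768 + 82.7134 = 139.12108 u
Δm = 139.12108 − 137.874527 = 1.246553 u
E_B = 1.246553 × 931.494 = 1161.16 MeV
Per nucleus in joules: 1161.16 MeV × 1.602e-13 J/MeV = 1.8602e-10 J
Per mole: 1.8602e-10 J × 6.022e23 mol⁻¹ = 1.1202e+14 J/mol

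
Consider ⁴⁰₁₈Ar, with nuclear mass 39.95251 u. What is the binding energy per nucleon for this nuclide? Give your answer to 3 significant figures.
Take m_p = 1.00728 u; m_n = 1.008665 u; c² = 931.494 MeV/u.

Σm = 18·m_p + 22·m_n = 18.13104 + 22.190630 = 40.321670 u
Mass defect Δm = 40.321670 − 39.95251 = 0.369160 u
Binding energy = Δm·c² = 0.369160 × 931.494 MeV/u = 343.870 MeV
Dividing by A = 40 gives 8.597 MeV per nucleon.

8.60 MeV/nucleon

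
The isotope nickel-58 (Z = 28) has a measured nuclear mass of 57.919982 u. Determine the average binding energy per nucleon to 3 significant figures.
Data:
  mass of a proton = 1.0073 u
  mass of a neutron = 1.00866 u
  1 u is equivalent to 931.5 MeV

8.74 MeV/nucleon

Z = 28, so N = A − Z = 58 − 28 = 30.
Σm = 28·m_p + 30·m_n = 28.2044 + 30.25980 = 58.46420 u
The mass defect is 58.46420 − 57.919982 = 0.544218 u.
Converting to energy: 0.544218 u × 931.5 MeV/u = 506.939 MeV
BE/A = 506.939 MeV / 58 = 8.740 MeV/nucleon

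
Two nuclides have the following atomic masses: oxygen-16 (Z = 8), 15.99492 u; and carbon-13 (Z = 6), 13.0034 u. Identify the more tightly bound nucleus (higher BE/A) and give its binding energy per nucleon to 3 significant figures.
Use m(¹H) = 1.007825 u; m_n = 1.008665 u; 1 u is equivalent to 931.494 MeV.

oxygen-16: Σm = 8(1.007825) + 8(1.008665) = 16.131920 u; Δm = 0.137000 u; E_B = 127.61 MeV; E_B/A = 7.976 MeV
carbon-13: Σm = 6(1.007825) + 7(1.008665) = 13.107605 u; Δm = 0.104205 u; E_B = 97.066 MeV; E_B/A = 7.467 MeV
oxygen-16 has the higher binding energy per nucleon, so it is the more tightly bound nucleus.

oxygen-16; 7.98 MeV/nucleon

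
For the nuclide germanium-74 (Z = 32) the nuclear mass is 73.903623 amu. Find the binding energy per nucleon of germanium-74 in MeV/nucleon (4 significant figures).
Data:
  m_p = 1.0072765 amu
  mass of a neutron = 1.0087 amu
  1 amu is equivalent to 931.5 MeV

Mass of separated nucleons = 32(1.0072765) + 42(1.0087) = 32.2328480 + 42.3654 = 74.5982480 amu
The mass defect is 74.5982480 − 73.903623 = 0.6946250 amu.
E_B = 0.6946250 × 931.5 = 647.043 MeV
Per nucleon: 647.043 / 74 = 8.744 MeV

8.744 MeV/nucleon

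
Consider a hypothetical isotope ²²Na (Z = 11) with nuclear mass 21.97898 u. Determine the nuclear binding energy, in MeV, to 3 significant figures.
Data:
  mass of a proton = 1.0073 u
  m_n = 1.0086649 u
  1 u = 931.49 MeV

183 MeV

Mass of separated nucleons = 11(1.0073) + 11(1.0086649) = 11.0803 + 11.0953139 = 22.1756139 u
Mass defect Δm = 22.1756139 − 21.97898 = 0.1966339 u
E_B = 0.1966339 × 931.49 = 183.163 MeV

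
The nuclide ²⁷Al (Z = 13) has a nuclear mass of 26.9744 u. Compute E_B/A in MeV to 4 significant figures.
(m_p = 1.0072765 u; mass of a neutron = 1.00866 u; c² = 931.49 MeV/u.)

8.329 MeV/nucleon

Σm = 13·m_p + 14·m_n = 13.0945945 + 14.12124 = 27.2158345 u
Δm = 27.2158345 − 26.9744 = 0.2414345 u
Converting to energy: 0.2414345 u × 931.49 MeV/u = 224.894 MeV
Per nucleon: 224.894 / 27 = 8.329 MeV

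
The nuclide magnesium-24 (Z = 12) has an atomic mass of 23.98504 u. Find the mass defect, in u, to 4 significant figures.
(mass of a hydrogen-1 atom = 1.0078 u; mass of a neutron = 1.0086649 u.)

0.2125 u

Z = 12, so N = A − Z = 24 − 12 = 12.
Total constituent mass: 12 × 1.0078 + 12 × 1.0086649 = 24.1975788 u
Mass defect Δm = 24.1975788 − 23.98504 = 0.2125388 u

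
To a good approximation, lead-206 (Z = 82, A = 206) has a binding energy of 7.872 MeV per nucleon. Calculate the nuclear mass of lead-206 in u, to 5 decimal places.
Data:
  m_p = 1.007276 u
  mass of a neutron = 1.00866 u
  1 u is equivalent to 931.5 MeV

Total binding energy = 206 × 7.872 = 1621.632 MeV
Mass defect = 1621.632 MeV / (931.5 MeV/u) = 1.7408824 u
Constituent mass = 82(1.007276) + 124(1.00866) = 207.670472 u
Nuclear mass = 207.670472 − 1.7408824 = 205.9295896 u ≈ 205.92959 u (to 5 decimal places)

205.92959 u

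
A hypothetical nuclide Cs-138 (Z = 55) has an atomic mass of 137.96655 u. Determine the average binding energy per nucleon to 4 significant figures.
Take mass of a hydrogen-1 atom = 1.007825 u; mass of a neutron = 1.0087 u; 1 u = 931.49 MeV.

Total constituent mass: 55 × 1.007825 + 83 × 1.0087 = 139.152475 u
Δm = 139.152475 − 137.96655 = 1.185925 u
Binding energy = Δm·c² = 1.185925 × 931.49 MeV/u = 1104.68 MeV
BE/A = 1104.68 MeV / 138 = 8.005 MeV/nucleon

8.005 MeV/nucleon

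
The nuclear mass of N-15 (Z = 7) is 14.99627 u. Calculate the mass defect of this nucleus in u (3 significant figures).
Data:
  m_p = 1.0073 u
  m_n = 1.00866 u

0.124 u

With 7 protons and 8 neutrons (A = 15):
Σm = 7·m_p + 8·m_n = 7.0511 + 8.06928 = 15.12038 u
The mass defect is 15.12038 − 14.99627 = 0.12411 u.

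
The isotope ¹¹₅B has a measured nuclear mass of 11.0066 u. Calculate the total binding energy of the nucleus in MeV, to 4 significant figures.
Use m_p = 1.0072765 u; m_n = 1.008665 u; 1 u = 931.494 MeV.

Σm = 5·m_p + 6·m_n = 5.0363825 + 6.051990 = 11.0883725 u
Mass defect Δm = 11.0883725 − 11.0066 = 0.0817725 u
Converting to energy: 0.0817725 u × 931.494 MeV/u = 76.1706 MeV

76.17 MeV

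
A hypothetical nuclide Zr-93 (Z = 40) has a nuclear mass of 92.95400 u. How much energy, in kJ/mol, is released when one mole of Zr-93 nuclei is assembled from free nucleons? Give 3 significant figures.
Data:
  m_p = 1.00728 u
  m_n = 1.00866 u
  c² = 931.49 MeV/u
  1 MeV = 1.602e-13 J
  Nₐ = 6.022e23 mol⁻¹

7.15e+10 kJ/mol

Σm = 40·m_p + 53·m_n = 40.29120 + 53.45898 = 93.75018 u
Mass defect Δm = 93.75018 − 92.95400 = 0.79618 u
Converting to energy: 0.79618 u × 931.49 MeV/u = 741.634 MeV
Per nucleus in joules: 741.634 MeV × 1.602e-13 J/MeV = 1.1881e-10 J
Per mole: 1.1881e-10 J × 6.022e23 mol⁻¹ = 7.1547e+13 J/mol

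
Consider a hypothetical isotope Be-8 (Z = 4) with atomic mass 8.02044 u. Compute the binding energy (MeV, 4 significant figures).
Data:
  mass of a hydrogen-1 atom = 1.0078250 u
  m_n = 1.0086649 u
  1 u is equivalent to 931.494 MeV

Z = 4, so N = A − Z = 8 − 4 = 4.
Σm = 4·m(¹H) + 4·m_n = 4.0313000 + 4.0346596 = 8.0659596 u
The mass defect is 8.0659596 − 8.02044 = 0.0455196 u.
Binding energy = Δm·c² = 0.0455196 × 931.494 MeV/u = 42.4012 MeV

42.40 MeV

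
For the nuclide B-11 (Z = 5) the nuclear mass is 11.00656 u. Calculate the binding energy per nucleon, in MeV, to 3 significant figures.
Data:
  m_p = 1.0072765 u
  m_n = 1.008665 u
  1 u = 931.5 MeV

Σm = 5·m_p + 6·m_n = 5.0363825 + 6.051990 = 11.0883725 u
The mass defect is 11.0883725 − 11.00656 = 0.0818125 u.
Converting to energy: 0.0818125 u × 931.5 MeV/u = 76.2083 MeV
Per nucleon: 76.2083 / 11 = 6.928 MeV

6.93 MeV/nucleon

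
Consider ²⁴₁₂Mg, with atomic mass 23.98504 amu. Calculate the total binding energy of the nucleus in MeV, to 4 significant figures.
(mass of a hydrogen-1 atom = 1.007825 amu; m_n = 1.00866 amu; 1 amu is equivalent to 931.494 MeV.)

Z = 12, so N = A − Z = 24 − 12 = 12.
Mass of separated nucleons = 12(1.007825) + 12(1.00866) = 12.093900 + 12.10392 = 24.197820 amu
Mass defect Δm = 24.197820 − 23.98504 = 0.212780 amu
Converting to energy: 0.212780 amu × 931.494 MeV/amu = 198.203 MeV

198.2 MeV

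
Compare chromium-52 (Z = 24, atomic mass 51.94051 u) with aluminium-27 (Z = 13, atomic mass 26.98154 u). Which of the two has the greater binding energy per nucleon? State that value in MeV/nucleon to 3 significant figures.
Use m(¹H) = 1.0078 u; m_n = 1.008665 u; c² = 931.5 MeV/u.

chromium-52: Σm = 24(1.0078) + 28(1.008665) = 52.429820 u; Δm = 0.489310 u; E_B = 455.79 MeV; E_B/A = 8.765 MeV
aluminium-27: Σm = 13(1.0078) + 14(1.008665) = 27.222710 u; Δm = 0.241170 u; E_B = 224.65 MeV; E_B/A = 8.320 MeV
chromium-52 has the higher binding energy per nucleon, so it is the more tightly bound nucleus.

chromium-52; 8.77 MeV/nucleon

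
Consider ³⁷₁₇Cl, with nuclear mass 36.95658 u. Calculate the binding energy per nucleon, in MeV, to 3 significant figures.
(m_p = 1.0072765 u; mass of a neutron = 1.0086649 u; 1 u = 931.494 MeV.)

Σm = 17·m_p + 20·m_n = 17.1237005 + 20.1732980 = 37.2969985 u
Mass defect Δm = 37.2969985 − 36.95658 = 0.3404185 u
Converting to energy: 0.3404185 u × 931.494 MeV/u = 317.098 MeV
Dividing by A = 37 gives 8.570 MeV per nucleon.

8.57 MeV/nucleon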